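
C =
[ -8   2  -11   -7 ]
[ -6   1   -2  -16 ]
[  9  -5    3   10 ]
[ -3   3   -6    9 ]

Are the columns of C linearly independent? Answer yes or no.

Row reduce C to echelon form.
R2 ← R2 − (3/4)·R1: [0, -1/2, 25/4, -43/4]
R3 ← R3 + (9/8)·R1: [0, -11/4, -75/8, 17/8]
R4 ← R4 − (3/8)·R1: [0, 9/4, -15/8, 93/8]
R3 ← R3 − (11/2)·R2: [0, 0, -175/4, 245/4]
R4 ← R4 + (9/2)·R2: [0, 0, 105/4, -147/4]
R4 ← R4 + (3/5)·R3: [0, 0, 0, 0]
3 pivots among 4 columns.
Only 3 < 4 pivot columns, so the columns are linearly dependent.

no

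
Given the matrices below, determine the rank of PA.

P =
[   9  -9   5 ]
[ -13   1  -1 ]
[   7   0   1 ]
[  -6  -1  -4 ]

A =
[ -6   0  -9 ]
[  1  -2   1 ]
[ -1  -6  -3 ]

2

First compute PA:
[[-68, -12, -105],
 [ 80,   4, 121],
 [-43,  -6, -66],
 [ 39,  26,  65]]
Now row reduce the product.
R2 ← R2 + (20/17)·R1: [0, -172/17, -43/17]
R3 ← R3 − (43/68)·R1: [0, 27/17, 27/68]
R4 ← R4 + (39/68)·R1: [0, 325/17, 325/68]
R3 ← R3 + (27/172)·R2: [0, 0, 0]
R4 ← R4 + (325/172)·R2: [0, 0, 0]
2 nonzero rows, so rank(PA) = 2.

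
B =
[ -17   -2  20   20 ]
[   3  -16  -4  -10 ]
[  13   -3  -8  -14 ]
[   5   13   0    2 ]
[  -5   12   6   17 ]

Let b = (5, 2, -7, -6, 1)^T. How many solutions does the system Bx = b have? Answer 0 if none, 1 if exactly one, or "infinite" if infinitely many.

Row reduce the augmented matrix [B | b].
R2 ← R2 + (3/17)·R1: [0, -278/17, -8/17, -110/17, 49/17]
R3 ← R3 + (13/17)·R1: [0, -77/17, 124/17, 22/17, -54/17]
R4 ← R4 + (5/17)·R1: [0, 211/17, 100/17, 134/17, -77/17]
R5 ← R5 − (5/17)·R1: [0, 214/17, 2/17, 189/17, -8/17]
R3 ← R3 − (77/278)·R2: [0, 0, 1032/139, 429/139, -1105/278]
R4 ← R4 + (211/278)·R2: [0, 0, 768/139, 413/139, -651/278]
R5 ← R5 + (107/139)·R2: [0, 0, -34/139, 853/139, 243/139]
R4 ← R4 − (32/43)·R3: [0, 0, 0, 29/43, 53/86]
R5 ← R5 + (17/516)·R3: [0, 0, 0, 1073/172, 1669/1032]
R5 ← R5 − (37/4)·R4: [0, 0, 0, 0, -49/12]
The echelon form has 5 nonzero rows; the last pivot sits in the augmented column, so rank(B) = 4 but rank([B|b]) = 5.
Since the ranks differ, the system is inconsistent.
It has no solutions.

0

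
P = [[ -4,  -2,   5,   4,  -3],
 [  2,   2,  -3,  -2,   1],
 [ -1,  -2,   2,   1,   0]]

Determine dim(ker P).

Row reduce to echelon form.
R2 ← R2 + (1/2)·R1: [0, 1, -1/2, 0, -1/2]
R3 ← R3 − (1/4)·R1: [0, -3/2, 3/4, 0, 3/4]
R3 ← R3 + (3/2)·R2: [0, 0, 0, 0, 0]
2 nonzero rows, so rank(P) = 2.
P has 5 columns; by rank–nullity, nullity = 5 − 2 = 3.

3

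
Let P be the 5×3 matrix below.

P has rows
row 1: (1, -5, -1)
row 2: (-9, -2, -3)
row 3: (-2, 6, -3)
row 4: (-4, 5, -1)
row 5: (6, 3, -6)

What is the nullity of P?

0

Row reduce to echelon form.
R2 ← R2 + (9)·R1: [0, -47, -12]
R3 ← R3 + (2)·R1: [0, -4, -5]
R4 ← R4 + (4)·R1: [0, -15, -5]
R5 ← R5 − (6)·R1: [0, 33, 0]
R3 ← R3 − (4/47)·R2: [0, 0, -187/47]
R4 ← R4 − (15/47)·R2: [0, 0, -55/47]
R5 ← R5 + (33/47)·R2: [0, 0, -396/47]
R4 ← R4 − (5/17)·R3: [0, 0, 0]
R5 ← R5 − (36/17)·R3: [0, 0, 0]
3 nonzero rows, so rank(P) = 3.
P has 3 columns; by rank–nullity, nullity = 3 − 3 = 0.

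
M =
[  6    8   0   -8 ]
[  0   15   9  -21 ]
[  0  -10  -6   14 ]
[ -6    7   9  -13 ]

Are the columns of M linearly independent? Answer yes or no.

no

Row reduce M to echelon form.
R4 ← R4 + R1: [0, 15, 9, -21]
R3 ← R3 + (2/3)·R2: [0, 0, 0, 0]
R4 ← R4 − R2: [0, 0, 0, 0]
2 pivots among 4 columns.
Only 2 < 4 pivot columns, so the columns are linearly dependent.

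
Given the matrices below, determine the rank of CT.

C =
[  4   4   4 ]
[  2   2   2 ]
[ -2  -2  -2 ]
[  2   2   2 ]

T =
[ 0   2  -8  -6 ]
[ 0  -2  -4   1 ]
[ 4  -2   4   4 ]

1

First compute CT:
[[ 16,  -8, -32,  -4],
 [  8,  -4, -16,  -2],
 [ -8,   4,  16,   2],
 [  8,  -4, -16,  -2]]
Now row reduce the product.
R2 ← R2 − (1/2)·R1: [0, 0, 0, 0]
R3 ← R3 + (1/2)·R1: [0, 0, 0, 0]
R4 ← R4 − (1/2)·R1: [0, 0, 0, 0]
1 nonzero row, so rank(CT) = 1.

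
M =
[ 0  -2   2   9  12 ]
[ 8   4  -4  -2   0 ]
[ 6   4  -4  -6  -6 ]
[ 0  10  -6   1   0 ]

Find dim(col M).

Row reduce to echelon form.
Swap R1 ↔ R2
R3 ← R3 − (3/4)·R1: [0, 1, -1, -9/2, -6]
R3 ← R3 + (1/2)·R2: [0, 0, 0, 0, 0]
R4 ← R4 + (5)·R2: [0, 0, 4, 46, 60]
Swap R3 ↔ R4
Echelon form has 3 nonzero rows, so rank(M) = 3.
The column space has dimension equal to the rank: 3.

3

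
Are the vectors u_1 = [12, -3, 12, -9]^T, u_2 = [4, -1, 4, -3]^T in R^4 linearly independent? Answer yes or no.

Form the matrix with these vectors as rows and row reduce.
R2 ← R2 − (1/3)·R1: [0, 0, 0, 0]
1 nonzero row, so the 2 vectors span a space of dimension 1.
Since 1 < 2, the vectors are linearly dependent.

no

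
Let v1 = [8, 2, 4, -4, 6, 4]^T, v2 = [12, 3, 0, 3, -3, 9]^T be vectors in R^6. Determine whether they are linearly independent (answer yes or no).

Form the matrix with these vectors as rows and row reduce.
R2 ← R2 − (3/2)·R1: [0, 0, -6, 9, -12, 3]
2 nonzero rows, so the 2 vectors span a space of dimension 2.
Since 2 = 2, the vectors are linearly independent.

yes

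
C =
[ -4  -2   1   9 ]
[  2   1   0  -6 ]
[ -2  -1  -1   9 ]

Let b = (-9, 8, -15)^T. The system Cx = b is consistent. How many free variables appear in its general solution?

Row reduce the augmented matrix [C | b].
R2 ← R2 + (1/2)·R1: [0, 0, 1/2, -3/2, 7/2]
R3 ← R3 − (1/2)·R1: [0, 0, -3/2, 9/2, -21/2]
R3 ← R3 + (3)·R2: [0, 0, 0, 0, 0]
The echelon form has 2 nonzero rows, and every pivot lies in the first 4 columns, so rank(C) = rank([C|b]) = 2.
The system is consistent.
Free variables = (unknowns) − (rank) = 4 − 2 = 2.

2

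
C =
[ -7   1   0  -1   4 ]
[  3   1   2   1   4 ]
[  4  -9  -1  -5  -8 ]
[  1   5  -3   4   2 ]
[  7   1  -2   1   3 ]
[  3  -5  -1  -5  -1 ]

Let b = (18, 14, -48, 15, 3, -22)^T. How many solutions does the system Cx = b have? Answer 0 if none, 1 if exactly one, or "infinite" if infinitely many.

Row reduce the augmented matrix [C | b].
R2 ← R2 + (3/7)·R1: [0, 10/7, 2, 4/7, 40/7, 152/7]
R3 ← R3 + (4/7)·R1: [0, -59/7, -1, -39/7, -40/7, -264/7]
R4 ← R4 + (1/7)·R1: [0, 36/7, -3, 27/7, 18/7, 123/7]
R5 ← R5 + R1: [0, 2, -2, 0, 7, 21]
R6 ← R6 + (3/7)·R1: [0, -32/7, -1, -38/7, 5/7, -100/7]
R3 ← R3 + (59/10)·R2: [0, 0, 54/5, -11/5, 28, 452/5]
R4 ← R4 − (18/5)·R2: [0, 0, -51/5, 9/5, -18, -303/5]
R5 ← R5 − (7/5)·R2: [0, 0, -24/5, -4/5, -1, -47/5]
R6 ← R6 + (16/5)·R2: [0, 0, 27/5, -18/5, 19, 276/5]
R4 ← R4 + (17/18)·R3: [0, 0, 0, -5/18, 76/9, 223/9]
R5 ← R5 + (4/9)·R3: [0, 0, 0, -16/9, 103/9, 277/9]
R6 ← R6 − (1/2)·R3: [0, 0, 0, -5/2, 5, 10]
R5 ← R5 − (32/5)·R4: [0, 0, 0, 0, -213/5, -639/5]
R6 ← R6 − (9)·R4: [0, 0, 0, 0, -71, -213]
R6 ← R6 − (5/3)·R5: [0, 0, 0, 0, 0, 0]
The echelon form has 5 nonzero rows, and every pivot lies in the first 5 columns, so rank(C) = rank([C|b]) = 5.
The system is consistent.
rank = 5 = number of unknowns, so the solution is unique.

1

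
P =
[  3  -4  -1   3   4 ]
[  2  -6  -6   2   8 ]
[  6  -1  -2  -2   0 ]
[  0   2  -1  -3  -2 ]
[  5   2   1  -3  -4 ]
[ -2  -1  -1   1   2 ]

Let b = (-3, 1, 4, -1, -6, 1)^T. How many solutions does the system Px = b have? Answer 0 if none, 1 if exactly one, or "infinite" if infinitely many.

Row reduce the augmented matrix [P | b].
R2 ← R2 − (2/3)·R1: [0, -10/3, -16/3, 0, 16/3, 3]
R3 ← R3 − (2)·R1: [0, 7, 0, -8, -8, 10]
R5 ← R5 − (5/3)·R1: [0, 26/3, 8/3, -8, -32/3, -1]
R6 ← R6 + (2/3)·R1: [0, -11/3, -5/3, 3, 14/3, -1]
R3 ← R3 + (21/10)·R2: [0, 0, -56/5, -8, 16/5, 163/10]
R4 ← R4 + (3/5)·R2: [0, 0, -21/5, -3, 6/5, 4/5]
R5 ← R5 + (13/5)·R2: [0, 0, -56/5, -8, 16/5, 34/5]
R6 ← R6 − (11/10)·R2: [0, 0, 21/5, 3, -6/5, -43/10]
R4 ← R4 − (3/8)·R3: [0, 0, 0, 0, 0, -85/16]
R5 ← R5 − R3: [0, 0, 0, 0, 0, -19/2]
R6 ← R6 + (3/8)·R3: [0, 0, 0, 0, 0, 29/16]
R5 ← R5 − (152/85)·R4: [0, 0, 0, 0, 0, 0]
R6 ← R6 + (29/85)·R4: [0, 0, 0, 0, 0, 0]
The echelon form has 4 nonzero rows; the last pivot sits in the augmented column, so rank(P) = 3 but rank([P|b]) = 4.
Since the ranks differ, the system is inconsistent.
It has no solutions.

0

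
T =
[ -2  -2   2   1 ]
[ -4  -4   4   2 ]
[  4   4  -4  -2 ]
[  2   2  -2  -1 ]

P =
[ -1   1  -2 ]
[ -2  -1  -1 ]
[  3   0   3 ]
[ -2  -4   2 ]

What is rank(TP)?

1

First compute TP:
[[ 10,  -4,  14],
 [ 20,  -8,  28],
 [-20,   8, -28],
 [-10,   4, -14]]
Now row reduce the product.
R2 ← R2 − (2)·R1: [0, 0, 0]
R3 ← R3 + (2)·R1: [0, 0, 0]
R4 ← R4 + R1: [0, 0, 0]
1 nonzero row, so rank(TP) = 1.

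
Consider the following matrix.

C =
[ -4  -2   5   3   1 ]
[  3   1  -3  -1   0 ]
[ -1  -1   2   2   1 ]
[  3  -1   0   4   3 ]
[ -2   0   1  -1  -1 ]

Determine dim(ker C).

Row reduce to echelon form.
R2 ← R2 + (3/4)·R1: [0, -1/2, 3/4, 5/4, 3/4]
R3 ← R3 − (1/4)·R1: [0, -1/2, 3/4, 5/4, 3/4]
R4 ← R4 + (3/4)·R1: [0, -5/2, 15/4, 25/4, 15/4]
R5 ← R5 − (1/2)·R1: [0, 1, -3/2, -5/2, -3/2]
R3 ← R3 − R2: [0, 0, 0, 0, 0]
R4 ← R4 − (5)·R2: [0, 0, 0, 0, 0]
R5 ← R5 + (2)·R2: [0, 0, 0, 0, 0]
2 nonzero rows, so rank(C) = 2.
C has 5 columns; by rank–nullity, nullity = 5 − 2 = 3.

3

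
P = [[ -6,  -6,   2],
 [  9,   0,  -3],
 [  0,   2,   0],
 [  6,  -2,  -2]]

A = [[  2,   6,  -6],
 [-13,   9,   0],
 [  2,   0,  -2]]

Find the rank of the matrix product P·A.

2

First compute PA:
[[ 70, -90,  32],
 [ 12,  54, -48],
 [-26,  18,   0],
 [ 34,  18, -32]]
Now row reduce the product.
R2 ← R2 − (6/35)·R1: [0, 486/7, -1872/35]
R3 ← R3 + (13/35)·R1: [0, -108/7, 416/35]
R4 ← R4 − (17/35)·R1: [0, 432/7, -1664/35]
R3 ← R3 + (2/9)·R2: [0, 0, 0]
R4 ← R4 − (8/9)·R2: [0, 0, 0]
2 nonzero rows, so rank(PA) = 2.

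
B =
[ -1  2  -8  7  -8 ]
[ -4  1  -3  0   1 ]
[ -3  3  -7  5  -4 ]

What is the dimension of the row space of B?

Row reduce to echelon form.
R2 ← R2 − (4)·R1: [0, -7, 29, -28, 33]
R3 ← R3 − (3)·R1: [0, -3, 17, -16, 20]
R3 ← R3 − (3/7)·R2: [0, 0, 32/7, -4, 41/7]
Echelon form has 3 nonzero rows, so rank(B) = 3.
The row space has dimension equal to the rank: 3.

3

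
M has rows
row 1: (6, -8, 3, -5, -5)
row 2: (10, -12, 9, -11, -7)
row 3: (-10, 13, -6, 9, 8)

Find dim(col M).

Row reduce to echelon form.
R2 ← R2 − (5/3)·R1: [0, 4/3, 4, -8/3, 4/3]
R3 ← R3 + (5/3)·R1: [0, -1/3, -1, 2/3, -1/3]
R3 ← R3 + (1/4)·R2: [0, 0, 0, 0, 0]
Echelon form has 2 nonzero rows, so rank(M) = 2.
The column space has dimension equal to the rank: 2.

2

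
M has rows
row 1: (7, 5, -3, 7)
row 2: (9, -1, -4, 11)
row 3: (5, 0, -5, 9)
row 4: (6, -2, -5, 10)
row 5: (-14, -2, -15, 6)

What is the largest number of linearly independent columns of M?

Row reduce to echelon form.
R2 ← R2 − (9/7)·R1: [0, -52/7, -1/7, 2]
R3 ← R3 − (5/7)·R1: [0, -25/7, -20/7, 4]
R4 ← R4 − (6/7)·R1: [0, -44/7, -17/7, 4]
R5 ← R5 + (2)·R1: [0, 8, -21, 20]
R3 ← R3 − (25/52)·R2: [0, 0, -145/52, 79/26]
R4 ← R4 − (11/13)·R2: [0, 0, -30/13, 30/13]
R5 ← R5 + (14/13)·R2: [0, 0, -275/13, 288/13]
R4 ← R4 − (24/29)·R3: [0, 0, 0, -6/29]
R5 ← R5 − (220/29)·R3: [0, 0, 0, -26/29]
R5 ← R5 − (13/3)·R4: [0, 0, 0, 0]
Echelon form has 4 nonzero rows, so rank(M) = 4.
The rank gives the maximum number of linearly independent columns: 4.

4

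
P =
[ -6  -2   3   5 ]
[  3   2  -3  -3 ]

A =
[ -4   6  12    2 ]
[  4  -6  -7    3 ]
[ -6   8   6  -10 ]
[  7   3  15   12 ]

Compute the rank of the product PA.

2

First compute PA:
[[ 33,  15,  35,  12],
 [ -7, -27, -41,   6]]
Now row reduce the product.
R2 ← R2 + (7/33)·R1: [0, -262/11, -1108/33, 94/11]
2 nonzero rows, so rank(PA) = 2.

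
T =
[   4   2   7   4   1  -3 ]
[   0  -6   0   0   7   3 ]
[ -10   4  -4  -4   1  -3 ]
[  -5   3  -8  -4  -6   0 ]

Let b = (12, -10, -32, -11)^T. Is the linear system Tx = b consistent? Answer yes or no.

yes

Row reduce the augmented matrix [T | b].
R3 ← R3 + (5/2)·R1: [0, 9, 27/2, 6, 7/2, -21/2, -2]
R4 ← R4 + (5/4)·R1: [0, 11/2, 3/4, 1, -19/4, -15/4, 4]
R3 ← R3 + (3/2)·R2: [0, 0, 27/2, 6, 14, -6, -17]
R4 ← R4 + (11/12)·R2: [0, 0, 3/4, 1, 5/3, -1, -31/6]
R4 ← R4 − (1/18)·R3: [0, 0, 0, 2/3, 8/9, -2/3, -38/9]
The echelon form has 4 nonzero rows, and every pivot lies in the first 6 columns, so rank(T) = rank([T|b]) = 4.
The system is consistent.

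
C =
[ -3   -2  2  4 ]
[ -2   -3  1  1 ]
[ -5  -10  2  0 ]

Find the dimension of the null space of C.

2

Row reduce to echelon form.
R2 ← R2 − (2/3)·R1: [0, -5/3, -1/3, -5/3]
R3 ← R3 − (5/3)·R1: [0, -20/3, -4/3, -20/3]
R3 ← R3 − (4)·R2: [0, 0, 0, 0]
2 nonzero rows, so rank(C) = 2.
C has 4 columns; by rank–nullity, nullity = 4 − 2 = 2.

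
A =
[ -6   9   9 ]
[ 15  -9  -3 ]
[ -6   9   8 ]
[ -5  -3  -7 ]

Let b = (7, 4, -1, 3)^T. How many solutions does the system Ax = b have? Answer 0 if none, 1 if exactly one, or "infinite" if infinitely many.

0

Row reduce the augmented matrix [A | b].
R2 ← R2 + (5/2)·R1: [0, 27/2, 39/2, 43/2]
R3 ← R3 − R1: [0, 0, -1, -8]
R4 ← R4 − (5/6)·R1: [0, -21/2, -29/2, -17/6]
R4 ← R4 + (7/9)·R2: [0, 0, 2/3, 125/9]
R4 ← R4 + (2/3)·R3: [0, 0, 0, 77/9]
The echelon form has 4 nonzero rows; the last pivot sits in the augmented column, so rank(A) = 3 but rank([A|b]) = 4.
Since the ranks differ, the system is inconsistent.
It has no solutions.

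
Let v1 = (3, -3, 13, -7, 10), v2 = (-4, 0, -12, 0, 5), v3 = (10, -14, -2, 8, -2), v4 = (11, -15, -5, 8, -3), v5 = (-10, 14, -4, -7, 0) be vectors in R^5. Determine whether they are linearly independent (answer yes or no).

yes

Form the matrix with these vectors as rows and row reduce.
R2 ← R2 + (4/3)·R1: [0, -4, 16/3, -28/3, 55/3]
R3 ← R3 − (10/3)·R1: [0, -4, -136/3, 94/3, -106/3]
R4 ← R4 − (11/3)·R1: [0, -4, -158/3, 101/3, -119/3]
R5 ← R5 + (10/3)·R1: [0, 4, 118/3, -91/3, 100/3]
R3 ← R3 − R2: [0, 0, -152/3, 122/3, -161/3]
R4 ← R4 − R2: [0, 0, -58, 43, -58]
R5 ← R5 + R2: [0, 0, 134/3, -119/3, 155/3]
R4 ← R4 − (87/76)·R3: [0, 0, 0, -135/38, 261/76]
R5 ← R5 + (67/76)·R3: [0, 0, 0, -145/38, 331/76]
R5 ← R5 − (29/27)·R4: [0, 0, 0, 0, 2/3]
5 nonzero rows, so the 5 vectors span a space of dimension 5.
Since 5 = 5, the vectors are linearly independent.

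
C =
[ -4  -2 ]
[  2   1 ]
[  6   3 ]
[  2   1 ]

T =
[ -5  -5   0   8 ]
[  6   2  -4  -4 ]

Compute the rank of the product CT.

First compute CT:
[[  8,  16,   8, -24],
 [ -4,  -8,  -4,  12],
 [-12, -24, -12,  36],
 [ -4,  -8,  -4,  12]]
Now row reduce the product.
R2 ← R2 + (1/2)·R1: [0, 0, 0, 0]
R3 ← R3 + (3/2)·R1: [0, 0, 0, 0]
R4 ← R4 + (1/2)·R1: [0, 0, 0, 0]
1 nonzero row, so rank(CT) = 1.

1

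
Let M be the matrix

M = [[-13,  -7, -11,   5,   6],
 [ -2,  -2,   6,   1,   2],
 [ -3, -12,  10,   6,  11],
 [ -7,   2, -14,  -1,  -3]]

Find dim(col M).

4

Row reduce to echelon form.
R2 ← R2 − (2/13)·R1: [0, -12/13, 100/13, 3/13, 14/13]
R3 ← R3 − (3/13)·R1: [0, -135/13, 163/13, 63/13, 125/13]
R4 ← R4 − (7/13)·R1: [0, 75/13, -105/13, -48/13, -81/13]
R3 ← R3 − (45/4)·R2: [0, 0, -74, 9/4, -5/2]
R4 ← R4 + (25/4)·R2: [0, 0, 40, -9/4, 1/2]
R4 ← R4 + (20/37)·R3: [0, 0, 0, -153/148, -63/74]
Echelon form has 4 nonzero rows, so rank(M) = 4.
The column space has dimension equal to the rank: 4.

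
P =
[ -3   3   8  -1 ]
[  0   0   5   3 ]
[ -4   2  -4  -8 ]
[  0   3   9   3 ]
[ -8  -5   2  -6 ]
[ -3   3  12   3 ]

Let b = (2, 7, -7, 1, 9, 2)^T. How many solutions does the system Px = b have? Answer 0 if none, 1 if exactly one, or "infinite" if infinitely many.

Row reduce the augmented matrix [P | b].
R3 ← R3 − (4/3)·R1: [0, -2, -44/3, -20/3, -29/3]
R5 ← R5 − (8/3)·R1: [0, -13, -58/3, -10/3, 11/3]
R6 ← R6 − R1: [0, 0, 4, 4, 0]
Swap R2 ↔ R3
R4 ← R4 + (3/2)·R2: [0, 0, -13, -7, -27/2]
R5 ← R5 − (13/2)·R2: [0, 0, 76, 40, 133/2]
R4 ← R4 + (13/5)·R3: [0, 0, 0, 4/5, 47/10]
R5 ← R5 − (76/5)·R3: [0, 0, 0, -28/5, -399/10]
R6 ← R6 − (4/5)·R3: [0, 0, 0, 8/5, -28/5]
R5 ← R5 + (7)·R4: [0, 0, 0, 0, -7]
R6 ← R6 − (2)·R4: [0, 0, 0, 0, -15]
R6 ← R6 − (15/7)·R5: [0, 0, 0, 0, 0]
The echelon form has 5 nonzero rows; the last pivot sits in the augmented column, so rank(P) = 4 but rank([P|b]) = 5.
Since the ranks differ, the system is inconsistent.
It has no solutions.

0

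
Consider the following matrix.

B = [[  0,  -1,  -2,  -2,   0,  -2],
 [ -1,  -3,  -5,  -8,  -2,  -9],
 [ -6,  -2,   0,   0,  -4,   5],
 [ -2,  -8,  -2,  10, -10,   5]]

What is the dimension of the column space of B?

4

Row reduce to echelon form.
Swap R1 ↔ R2
R3 ← R3 − (6)·R1: [0, 16, 30, 48, 8, 59]
R4 ← R4 − (2)·R1: [0, -2, 8, 26, -6, 23]
R3 ← R3 + (16)·R2: [0, 0, -2, 16, 8, 27]
R4 ← R4 − (2)·R2: [0, 0, 12, 30, -6, 27]
R4 ← R4 + (6)·R3: [0, 0, 0, 126, 42, 189]
Echelon form has 4 nonzero rows, so rank(B) = 4.
The column space has dimension equal to the rank: 4.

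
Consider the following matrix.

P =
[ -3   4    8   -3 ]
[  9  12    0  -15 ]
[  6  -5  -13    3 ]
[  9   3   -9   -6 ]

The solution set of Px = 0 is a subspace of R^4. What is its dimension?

2

Row reduce to echelon form.
R2 ← R2 + (3)·R1: [0, 24, 24, -24]
R3 ← R3 + (2)·R1: [0, 3, 3, -3]
R4 ← R4 + (3)·R1: [0, 15, 15, -15]
R3 ← R3 − (1/8)·R2: [0, 0, 0, 0]
R4 ← R4 − (5/8)·R2: [0, 0, 0, 0]
2 nonzero rows, so rank(P) = 2.
P has 4 columns; by rank–nullity, nullity = 4 − 2 = 2.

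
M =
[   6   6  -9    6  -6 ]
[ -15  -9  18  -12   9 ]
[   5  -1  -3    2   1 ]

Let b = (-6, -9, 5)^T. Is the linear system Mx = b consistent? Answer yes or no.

no

Row reduce the augmented matrix [M | b].
R2 ← R2 + (5/2)·R1: [0, 6, -9/2, 3, -6, -24]
R3 ← R3 − (5/6)·R1: [0, -6, 9/2, -3, 6, 10]
R3 ← R3 + R2: [0, 0, 0, 0, 0, -14]
The echelon form has 3 nonzero rows; the last pivot sits in the augmented column, so rank(M) = 2 but rank([M|b]) = 3.
Since the ranks differ, the system is inconsistent.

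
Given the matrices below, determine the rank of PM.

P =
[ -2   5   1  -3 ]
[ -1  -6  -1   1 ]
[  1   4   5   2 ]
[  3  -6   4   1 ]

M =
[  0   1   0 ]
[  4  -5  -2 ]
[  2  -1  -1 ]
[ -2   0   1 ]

First compute PM:
[[ 28, -28, -14],
 [-28,  30,  14],
 [ 22, -24, -11],
 [-18,  29,   9]]
Now row reduce the product.
R2 ← R2 + R1: [0, 2, 0]
R3 ← R3 − (11/14)·R1: [0, -2, 0]
R4 ← R4 + (9/14)·R1: [0, 11, 0]
R3 ← R3 + R2: [0, 0, 0]
R4 ← R4 − (11/2)·R2: [0, 0, 0]
2 nonzero rows, so rank(PM) = 2.

2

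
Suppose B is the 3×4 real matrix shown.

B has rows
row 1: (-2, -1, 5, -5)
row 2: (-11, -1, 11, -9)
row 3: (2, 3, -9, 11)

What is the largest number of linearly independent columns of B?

3

Row reduce to echelon form.
R2 ← R2 − (11/2)·R1: [0, 9/2, -33/2, 37/2]
R3 ← R3 + R1: [0, 2, -4, 6]
R3 ← R3 − (4/9)·R2: [0, 0, 10/3, -20/9]
Echelon form has 3 nonzero rows, so rank(B) = 3.
The rank gives the maximum number of linearly independent columns: 3.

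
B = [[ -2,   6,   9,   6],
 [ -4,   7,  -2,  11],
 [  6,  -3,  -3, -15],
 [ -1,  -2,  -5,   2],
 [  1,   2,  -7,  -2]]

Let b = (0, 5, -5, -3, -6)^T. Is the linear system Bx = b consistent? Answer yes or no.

Row reduce the augmented matrix [B | b].
R2 ← R2 − (2)·R1: [0, -5, -20, -1, 5]
R3 ← R3 + (3)·R1: [0, 15, 24, 3, -5]
R4 ← R4 − (1/2)·R1: [0, -5, -19/2, -1, -3]
R5 ← R5 + (1/2)·R1: [0, 5, -5/2, 1, -6]
R3 ← R3 + (3)·R2: [0, 0, -36, 0, 10]
R4 ← R4 − R2: [0, 0, 21/2, 0, -8]
R5 ← R5 + R2: [0, 0, -45/2, 0, -1]
R4 ← R4 + (7/24)·R3: [0, 0, 0, 0, -61/12]
R5 ← R5 − (5/8)·R3: [0, 0, 0, 0, -29/4]
R5 ← R5 − (87/61)·R4: [0, 0, 0, 0, 0]
The echelon form has 4 nonzero rows; the last pivot sits in the augmented column, so rank(B) = 3 but rank([B|b]) = 4.
Since the ranks differ, the system is inconsistent.

no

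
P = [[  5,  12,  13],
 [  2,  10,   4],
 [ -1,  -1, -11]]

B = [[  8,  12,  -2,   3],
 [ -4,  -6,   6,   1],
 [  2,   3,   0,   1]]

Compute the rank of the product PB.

2

First compute PB:
[[ 18,  27,  62,  40],
 [-16, -24,  56,  20],
 [-26, -39,  -4, -15]]
Now row reduce the product.
R2 ← R2 + (8/9)·R1: [0, 0, 1000/9, 500/9]
R3 ← R3 + (13/9)·R1: [0, 0, 770/9, 385/9]
R3 ← R3 − (77/100)·R2: [0, 0, 0, 0]
2 nonzero rows, so rank(PB) = 2.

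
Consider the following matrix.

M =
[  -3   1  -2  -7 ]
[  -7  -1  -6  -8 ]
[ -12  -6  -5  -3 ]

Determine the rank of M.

3

Row reduce to echelon form.
R2 ← R2 − (7/3)·R1: [0, -10/3, -4/3, 25/3]
R3 ← R3 − (4)·R1: [0, -10, 3, 25]
R3 ← R3 − (3)·R2: [0, 0, 7, 0]
Echelon form has 3 nonzero rows, so rank(M) = 3.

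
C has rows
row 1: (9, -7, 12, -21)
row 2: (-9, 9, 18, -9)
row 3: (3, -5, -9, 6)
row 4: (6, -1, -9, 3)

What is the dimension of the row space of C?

Row reduce to echelon form.
R2 ← R2 + R1: [0, 2, 30, -30]
R3 ← R3 − (1/3)·R1: [0, -8/3, -13, 13]
R4 ← R4 − (2/3)·R1: [0, 11/3, -17, 17]
R3 ← R3 + (4/3)·R2: [0, 0, 27, -27]
R4 ← R4 − (11/6)·R2: [0, 0, -72, 72]
R4 ← R4 + (8/3)·R3: [0, 0, 0, 0]
Echelon form has 3 nonzero rows, so rank(C) = 3.
The row space has dimension equal to the rank: 3.

3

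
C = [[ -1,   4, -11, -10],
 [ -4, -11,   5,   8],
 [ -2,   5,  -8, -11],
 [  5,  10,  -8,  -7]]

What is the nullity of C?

1

Row reduce to echelon form.
R2 ← R2 − (4)·R1: [0, -27, 49, 48]
R3 ← R3 − (2)·R1: [0, -3, 14, 9]
R4 ← R4 + (5)·R1: [0, 30, -63, -57]
R3 ← R3 − (1/9)·R2: [0, 0, 77/9, 11/3]
R4 ← R4 + (10/9)·R2: [0, 0, -77/9, -11/3]
R4 ← R4 + R3: [0, 0, 0, 0]
3 nonzero rows, so rank(C) = 3.
C has 4 columns; by rank–nullity, nullity = 4 − 3 = 1.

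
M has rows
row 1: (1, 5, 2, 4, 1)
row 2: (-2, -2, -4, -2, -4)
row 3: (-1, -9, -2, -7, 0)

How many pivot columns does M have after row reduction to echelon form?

Row reduce to echelon form.
R2 ← R2 + (2)·R1: [0, 8, 0, 6, -2]
R3 ← R3 + R1: [0, -4, 0, -3, 1]
R3 ← R3 + (1/2)·R2: [0, 0, 0, 0, 0]
Echelon form has 2 nonzero rows, so rank(M) = 2.
Each nonzero row contributes one pivot column: 2 pivot columns.

2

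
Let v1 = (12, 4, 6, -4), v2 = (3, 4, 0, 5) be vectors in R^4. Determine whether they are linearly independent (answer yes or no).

Form the matrix with these vectors as rows and row reduce.
R2 ← R2 − (1/4)·R1: [0, 3, -3/2, 6]
2 nonzero rows, so the 2 vectors span a space of dimension 2.
Since 2 = 2, the vectors are linearly independent.

yes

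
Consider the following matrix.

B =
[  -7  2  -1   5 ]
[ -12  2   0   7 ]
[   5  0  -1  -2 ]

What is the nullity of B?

2

Row reduce to echelon form.
R2 ← R2 − (12/7)·R1: [0, -10/7, 12/7, -11/7]
R3 ← R3 + (5/7)·R1: [0, 10/7, -12/7, 11/7]
R3 ← R3 + R2: [0, 0, 0, 0]
2 nonzero rows, so rank(B) = 2.
B has 4 columns; by rank–nullity, nullity = 4 − 2 = 2.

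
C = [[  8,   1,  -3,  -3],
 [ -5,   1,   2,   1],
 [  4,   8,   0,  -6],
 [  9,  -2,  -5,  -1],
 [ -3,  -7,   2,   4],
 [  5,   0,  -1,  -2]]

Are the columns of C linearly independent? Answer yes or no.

Row reduce C to echelon form.
R2 ← R2 + (5/8)·R1: [0, 13/8, 1/8, -7/8]
R3 ← R3 − (1/2)·R1: [0, 15/2, 3/2, -9/2]
R4 ← R4 − (9/8)·R1: [0, -25/8, -13/8, 19/8]
R5 ← R5 + (3/8)·R1: [0, -53/8, 7/8, 23/8]
R6 ← R6 − (5/8)·R1: [0, -5/8, 7/8, -1/8]
R3 ← R3 − (60/13)·R2: [0, 0, 12/13, -6/13]
R4 ← R4 + (25/13)·R2: [0, 0, -18/13, 9/13]
R5 ← R5 + (53/13)·R2: [0, 0, 18/13, -9/13]
R6 ← R6 + (5/13)·R2: [0, 0, 12/13, -6/13]
R4 ← R4 + (3/2)·R3: [0, 0, 0, 0]
R5 ← R5 − (3/2)·R3: [0, 0, 0, 0]
R6 ← R6 − R3: [0, 0, 0, 0]
3 pivots among 4 columns.
Only 3 < 4 pivot columns, so the columns are linearly dependent.

no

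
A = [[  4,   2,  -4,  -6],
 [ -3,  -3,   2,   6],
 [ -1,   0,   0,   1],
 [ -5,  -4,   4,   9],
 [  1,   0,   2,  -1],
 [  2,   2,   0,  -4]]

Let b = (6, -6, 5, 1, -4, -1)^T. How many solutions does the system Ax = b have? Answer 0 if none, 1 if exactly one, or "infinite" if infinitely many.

Row reduce the augmented matrix [A | b].
R2 ← R2 + (3/4)·R1: [0, -3/2, -1, 3/2, -3/2]
R3 ← R3 + (1/4)·R1: [0, 1/2, -1, -1/2, 13/2]
R4 ← R4 + (5/4)·R1: [0, -3/2, -1, 3/2, 17/2]
R5 ← R5 − (1/4)·R1: [0, -1/2, 3, 1/2, -11/2]
R6 ← R6 − (1/2)·R1: [0, 1, 2, -1, -4]
R3 ← R3 + (1/3)·R2: [0, 0, -4/3, 0, 6]
R4 ← R4 − R2: [0, 0, 0, 0, 10]
R5 ← R5 − (1/3)·R2: [0, 0, 10/3, 0, -5]
R6 ← R6 + (2/3)·R2: [0, 0, 4/3, 0, -5]
R5 ← R5 + (5/2)·R3: [0, 0, 0, 0, 10]
R6 ← R6 + R3: [0, 0, 0, 0, 1]
R5 ← R5 − R4: [0, 0, 0, 0, 0]
R6 ← R6 − (1/10)·R4: [0, 0, 0, 0, 0]
The echelon form has 4 nonzero rows; the last pivot sits in the augmented column, so rank(A) = 3 but rank([A|b]) = 4.
Since the ranks differ, the system is inconsistent.
It has no solutions.

0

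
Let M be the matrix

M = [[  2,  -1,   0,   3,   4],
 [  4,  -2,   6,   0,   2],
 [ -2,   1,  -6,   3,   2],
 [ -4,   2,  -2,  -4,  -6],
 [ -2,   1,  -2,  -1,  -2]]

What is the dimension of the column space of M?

Row reduce to echelon form.
R2 ← R2 − (2)·R1: [0, 0, 6, -6, -6]
R3 ← R3 + R1: [0, 0, -6, 6, 6]
R4 ← R4 + (2)·R1: [0, 0, -2, 2, 2]
R5 ← R5 + R1: [0, 0, -2, 2, 2]
R3 ← R3 + R2: [0, 0, 0, 0, 0]
R4 ← R4 + (1/3)·R2: [0, 0, 0, 0, 0]
R5 ← R5 + (1/3)·R2: [0, 0, 0, 0, 0]
Echelon form has 2 nonzero rows, so rank(M) = 2.
The column space has dimension equal to the rank: 2.

2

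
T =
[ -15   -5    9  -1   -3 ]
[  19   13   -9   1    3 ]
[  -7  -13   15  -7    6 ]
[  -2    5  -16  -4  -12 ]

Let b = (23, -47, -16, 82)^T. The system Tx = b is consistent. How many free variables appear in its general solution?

Row reduce the augmented matrix [T | b].
R2 ← R2 + (19/15)·R1: [0, 20/3, 12/5, -4/15, -4/5, -268/15]
R3 ← R3 − (7/15)·R1: [0, -32/3, 54/5, -98/15, 37/5, -401/15]
R4 ← R4 − (2/15)·R1: [0, 17/3, -86/5, -58/15, -58/5, 1184/15]
R3 ← R3 + (8/5)·R2: [0, 0, 366/25, -174/25, 153/25, -1383/25]
R4 ← R4 − (17/20)·R2: [0, 0, -481/25, -91/25, -273/25, 2353/25]
R4 ← R4 + (481/366)·R3: [0, 0, 0, -780/61, -351/122, 2613/122]
The echelon form has 4 nonzero rows, and every pivot lies in the first 5 columns, so rank(T) = rank([T|b]) = 4.
The system is consistent.
Free variables = (unknowns) − (rank) = 5 − 4 = 1.

1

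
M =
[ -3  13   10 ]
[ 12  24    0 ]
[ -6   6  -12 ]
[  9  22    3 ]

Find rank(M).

3

Row reduce to echelon form.
R2 ← R2 + (4)·R1: [0, 76, 40]
R3 ← R3 − (2)·R1: [0, -20, -32]
R4 ← R4 + (3)·R1: [0, 61, 33]
R3 ← R3 + (5/19)·R2: [0, 0, -408/19]
R4 ← R4 − (61/76)·R2: [0, 0, 17/19]
R4 ← R4 + (1/24)·R3: [0, 0, 0]
Echelon form has 3 nonzero rows, so rank(M) = 3.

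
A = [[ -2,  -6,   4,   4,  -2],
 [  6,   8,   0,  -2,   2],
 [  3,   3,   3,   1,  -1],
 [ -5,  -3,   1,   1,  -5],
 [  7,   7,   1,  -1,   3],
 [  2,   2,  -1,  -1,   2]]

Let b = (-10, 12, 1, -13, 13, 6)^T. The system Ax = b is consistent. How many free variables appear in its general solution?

2

Row reduce the augmented matrix [A | b].
R2 ← R2 + (3)·R1: [0, -10, 12, 10, -4, -18]
R3 ← R3 + (3/2)·R1: [0, -6, 9, 7, -4, -14]
R4 ← R4 − (5/2)·R1: [0, 12, -9, -9, 0, 12]
R5 ← R5 + (7/2)·R1: [0, -14, 15, 13, -4, -22]
R6 ← R6 + R1: [0, -4, 3, 3, 0, -4]
R3 ← R3 − (3/5)·R2: [0, 0, 9/5, 1, -8/5, -16/5]
R4 ← R4 + (6/5)·R2: [0, 0, 27/5, 3, -24/5, -48/5]
R5 ← R5 − (7/5)·R2: [0, 0, -9/5, -1, 8/5, 16/5]
R6 ← R6 − (2/5)·R2: [0, 0, -9/5, -1, 8/5, 16/5]
R4 ← R4 − (3)·R3: [0, 0, 0, 0, 0, 0]
R5 ← R5 + R3: [0, 0, 0, 0, 0, 0]
R6 ← R6 + R3: [0, 0, 0, 0, 0, 0]
The echelon form has 3 nonzero rows, and every pivot lies in the first 5 columns, so rank(A) = rank([A|b]) = 3.
The system is consistent.
Free variables = (unknowns) − (rank) = 5 − 3 = 2.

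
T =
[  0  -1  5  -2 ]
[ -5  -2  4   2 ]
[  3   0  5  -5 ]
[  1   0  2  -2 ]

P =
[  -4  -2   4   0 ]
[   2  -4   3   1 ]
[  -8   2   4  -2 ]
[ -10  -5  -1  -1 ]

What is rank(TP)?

First compute TP:
[[-22,  24,  19,  -9],
 [-36,  16, -12, -12],
 [ -2,  29,  37,  -5],
 [  0,  12,  14,  -2]]
Now row reduce the product.
R2 ← R2 − (18/11)·R1: [0, -256/11, -474/11, 30/11]
R3 ← R3 − (1/11)·R1: [0, 295/11, 388/11, -46/11]
R3 ← R3 + (295/256)·R2: [0, 0, -1841/128, -133/128]
R4 ← R4 + (33/64)·R2: [0, 0, -263/32, -19/32]
R4 ← R4 − (4/7)·R3: [0, 0, 0, 0]
3 nonzero rows, so rank(TP) = 3.

3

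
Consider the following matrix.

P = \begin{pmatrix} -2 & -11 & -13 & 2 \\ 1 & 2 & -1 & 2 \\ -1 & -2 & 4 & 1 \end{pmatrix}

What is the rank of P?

3

Row reduce to echelon form.
R2 ← R2 + (1/2)·R1: [0, -7/2, -15/2, 3]
R3 ← R3 − (1/2)·R1: [0, 7/2, 21/2, 0]
R3 ← R3 + R2: [0, 0, 3, 3]
Echelon form has 3 nonzero rows, so rank(P) = 3.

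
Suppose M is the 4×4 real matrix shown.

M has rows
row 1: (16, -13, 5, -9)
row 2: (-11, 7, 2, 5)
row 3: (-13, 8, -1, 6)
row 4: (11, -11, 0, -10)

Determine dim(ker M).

0

Row reduce to echelon form.
R2 ← R2 + (11/16)·R1: [0, -31/16, 87/16, -19/16]
R3 ← R3 + (13/16)·R1: [0, -41/16, 49/16, -21/16]
R4 ← R4 − (11/16)·R1: [0, -33/16, -55/16, -61/16]
R3 ← R3 − (41/31)·R2: [0, 0, -128/31, 8/31]
R4 ← R4 − (33/31)·R2: [0, 0, -286/31, -79/31]
R4 ← R4 − (143/64)·R3: [0, 0, 0, -25/8]
4 nonzero rows, so rank(M) = 4.
M has 4 columns; by rank–nullity, nullity = 4 − 4 = 0.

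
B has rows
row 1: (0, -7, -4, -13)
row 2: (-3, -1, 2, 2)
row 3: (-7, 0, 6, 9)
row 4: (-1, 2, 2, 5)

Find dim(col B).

Row reduce to echelon form.
Swap R1 ↔ R2
R3 ← R3 − (7/3)·R1: [0, 7/3, 4/3, 13/3]
R4 ← R4 − (1/3)·R1: [0, 7/3, 4/3, 13/3]
R3 ← R3 + (1/3)·R2: [0, 0, 0, 0]
R4 ← R4 + (1/3)·R2: [0, 0, 0, 0]
Echelon form has 2 nonzero rows, so rank(B) = 2.
The column space has dimension equal to the rank: 2.

2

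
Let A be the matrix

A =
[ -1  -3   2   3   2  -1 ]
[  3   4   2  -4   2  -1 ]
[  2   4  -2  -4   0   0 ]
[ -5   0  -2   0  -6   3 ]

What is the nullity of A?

Row reduce to echelon form.
R2 ← R2 + (3)·R1: [0, -5, 8, 5, 8, -4]
R3 ← R3 + (2)·R1: [0, -2, 2, 2, 4, -2]
R4 ← R4 − (5)·R1: [0, 15, -12, -15, -16, 8]
R3 ← R3 − (2/5)·R2: [0, 0, -6/5, 0, 4/5, -2/5]
R4 ← R4 + (3)·R2: [0, 0, 12, 0, 8, -4]
R4 ← R4 + (10)·R3: [0, 0, 0, 0, 16, -8]
4 nonzero rows, so rank(A) = 4.
A has 6 columns; by rank–nullity, nullity = 6 − 4 = 2.

2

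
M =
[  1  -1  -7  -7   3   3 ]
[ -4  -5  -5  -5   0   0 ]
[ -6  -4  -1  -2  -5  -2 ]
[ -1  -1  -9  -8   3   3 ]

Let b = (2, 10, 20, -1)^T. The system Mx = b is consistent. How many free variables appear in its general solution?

Row reduce the augmented matrix [M | b].
R2 ← R2 + (4)·R1: [0, -9, -33, -33, 12, 12, 18]
R3 ← R3 + (6)·R1: [0, -10, -43, -44, 13, 16, 32]
R4 ← R4 + R1: [0, -2, -16, -15, 6, 6, 1]
R3 ← R3 − (10/9)·R2: [0, 0, -19/3, -22/3, -1/3, 8/3, 12]
R4 ← R4 − (2/9)·R2: [0, 0, -26/3, -23/3, 10/3, 10/3, -3]
R4 ← R4 − (26/19)·R3: [0, 0, 0, 45/19, 72/19, -6/19, -369/19]
The echelon form has 4 nonzero rows, and every pivot lies in the first 6 columns, so rank(M) = rank([M|b]) = 4.
The system is consistent.
Free variables = (unknowns) − (rank) = 6 − 4 = 2.

2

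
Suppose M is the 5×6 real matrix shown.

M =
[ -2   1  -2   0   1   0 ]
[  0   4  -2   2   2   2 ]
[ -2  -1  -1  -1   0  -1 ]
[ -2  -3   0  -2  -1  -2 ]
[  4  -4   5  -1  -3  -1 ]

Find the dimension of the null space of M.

Row reduce to echelon form.
R3 ← R3 − R1: [0, -2, 1, -1, -1, -1]
R4 ← R4 − R1: [0, -4, 2, -2, -2, -2]
R5 ← R5 + (2)·R1: [0, -2, 1, -1, -1, -1]
R3 ← R3 + (1/2)·R2: [0, 0, 0, 0, 0, 0]
R4 ← R4 + R2: [0, 0, 0, 0, 0, 0]
R5 ← R5 + (1/2)·R2: [0, 0, 0, 0, 0, 0]
2 nonzero rows, so rank(M) = 2.
M has 6 columns; by rank–nullity, nullity = 6 − 2 = 4.

4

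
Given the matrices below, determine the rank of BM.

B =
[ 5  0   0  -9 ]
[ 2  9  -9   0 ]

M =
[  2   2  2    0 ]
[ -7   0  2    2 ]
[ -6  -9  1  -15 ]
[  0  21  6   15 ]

First compute BM:
[[ 10, -179, -44, -135],
 [ -5,  85,  13, 153]]
Now row reduce the product.
R2 ← R2 + (1/2)·R1: [0, -9/2, -9, 171/2]
2 nonzero rows, so rank(BM) = 2.

2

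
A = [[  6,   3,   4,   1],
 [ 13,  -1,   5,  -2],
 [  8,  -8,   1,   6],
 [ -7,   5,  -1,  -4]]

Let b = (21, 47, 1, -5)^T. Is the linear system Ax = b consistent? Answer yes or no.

yes

Row reduce the augmented matrix [A | b].
R2 ← R2 − (13/6)·R1: [0, -15/2, -11/3, -25/6, 3/2]
R3 ← R3 − (4/3)·R1: [0, -12, -13/3, 14/3, -27]
R4 ← R4 + (7/6)·R1: [0, 17/2, 11/3, -17/6, 39/2]
R3 ← R3 − (8/5)·R2: [0, 0, 23/15, 34/3, -147/5]
R4 ← R4 + (17/15)·R2: [0, 0, -22/45, -68/9, 106/5]
R4 ← R4 + (22/69)·R3: [0, 0, 0, -272/69, 272/23]
The echelon form has 4 nonzero rows, and every pivot lies in the first 4 columns, so rank(A) = rank([A|b]) = 4.
The system is consistent.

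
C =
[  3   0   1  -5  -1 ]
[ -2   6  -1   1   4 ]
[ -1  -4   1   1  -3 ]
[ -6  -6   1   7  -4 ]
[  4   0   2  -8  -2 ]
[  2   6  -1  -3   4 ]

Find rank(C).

Row reduce to echelon form.
R2 ← R2 + (2/3)·R1: [0, 6, -1/3, -7/3, 10/3]
R3 ← R3 + (1/3)·R1: [0, -4, 4/3, -2/3, -10/3]
R4 ← R4 + (2)·R1: [0, -6, 3, -3, -6]
R5 ← R5 − (4/3)·R1: [0, 0, 2/3, -4/3, -2/3]
R6 ← R6 − (2/3)·R1: [0, 6, -5/3, 1/3, 14/3]
R3 ← R3 + (2/3)·R2: [0, 0, 10/9, -20/9, -10/9]
R4 ← R4 + R2: [0, 0, 8/3, -16/3, -8/3]
R6 ← R6 − R2: [0, 0, -4/3, 8/3, 4/3]
R4 ← R4 − (12/5)·R3: [0, 0, 0, 0, 0]
R5 ← R5 − (3/5)·R3: [0, 0, 0, 0, 0]
R6 ← R6 + (6/5)·R3: [0, 0, 0, 0, 0]
Echelon form has 3 nonzero rows, so rank(C) = 3.

3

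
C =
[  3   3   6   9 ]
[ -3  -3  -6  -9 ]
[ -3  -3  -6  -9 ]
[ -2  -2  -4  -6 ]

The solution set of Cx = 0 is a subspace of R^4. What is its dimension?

Row reduce to echelon form.
R2 ← R2 + R1: [0, 0, 0, 0]
R3 ← R3 + R1: [0, 0, 0, 0]
R4 ← R4 + (2/3)·R1: [0, 0, 0, 0]
1 nonzero row, so rank(C) = 1.
C has 4 columns; by rank–nullity, nullity = 4 − 1 = 3.

3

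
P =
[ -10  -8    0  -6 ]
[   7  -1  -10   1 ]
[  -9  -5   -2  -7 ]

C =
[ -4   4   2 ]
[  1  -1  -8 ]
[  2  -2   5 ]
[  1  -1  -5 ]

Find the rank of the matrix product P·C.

2

First compute PC:
[[ 26, -26,  74],
 [-48,  48, -33],
 [ 20, -20,  47]]
Now row reduce the product.
R2 ← R2 + (24/13)·R1: [0, 0, 1347/13]
R3 ← R3 − (10/13)·R1: [0, 0, -129/13]
R3 ← R3 + (43/449)·R2: [0, 0, 0]
2 nonzero rows, so rank(PC) = 2.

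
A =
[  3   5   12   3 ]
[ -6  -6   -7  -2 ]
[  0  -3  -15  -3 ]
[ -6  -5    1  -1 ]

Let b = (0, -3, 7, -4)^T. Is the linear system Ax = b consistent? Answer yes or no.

no

Row reduce the augmented matrix [A | b].
R2 ← R2 + (2)·R1: [0, 4, 17, 4, -3]
R4 ← R4 + (2)·R1: [0, 5, 25, 5, -4]
R3 ← R3 + (3/4)·R2: [0, 0, -9/4, 0, 19/4]
R4 ← R4 − (5/4)·R2: [0, 0, 15/4, 0, -1/4]
R4 ← R4 + (5/3)·R3: [0, 0, 0, 0, 23/3]
The echelon form has 4 nonzero rows; the last pivot sits in the augmented column, so rank(A) = 3 but rank([A|b]) = 4.
Since the ranks differ, the system is inconsistent.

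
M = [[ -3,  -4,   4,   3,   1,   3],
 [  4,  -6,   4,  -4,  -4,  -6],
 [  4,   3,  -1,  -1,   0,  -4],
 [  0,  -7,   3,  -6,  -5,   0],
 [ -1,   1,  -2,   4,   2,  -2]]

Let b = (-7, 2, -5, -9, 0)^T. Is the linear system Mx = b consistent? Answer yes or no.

no

Row reduce the augmented matrix [M | b].
R2 ← R2 + (4/3)·R1: [0, -34/3, 28/3, 0, -8/3, -2, -22/3]
R3 ← R3 + (4/3)·R1: [0, -7/3, 13/3, 3, 4/3, 0, -43/3]
R5 ← R5 − (1/3)·R1: [0, 7/3, -10/3, 3, 5/3, -3, 7/3]
R3 ← R3 − (7/34)·R2: [0, 0, 41/17, 3, 32/17, 7/17, -218/17]
R4 ← R4 − (21/34)·R2: [0, 0, -47/17, -6, -57/17, 21/17, -76/17]
R5 ← R5 + (7/34)·R2: [0, 0, -24/17, 3, 19/17, -58/17, 14/17]
R4 ← R4 + (47/41)·R3: [0, 0, 0, -105/41, -49/41, 70/41, -786/41]
R5 ← R5 + (24/41)·R3: [0, 0, 0, 195/41, 91/41, -130/41, -274/41]
R5 ← R5 + (13/7)·R4: [0, 0, 0, 0, 0, 0, -296/7]
The echelon form has 5 nonzero rows; the last pivot sits in the augmented column, so rank(M) = 4 but rank([M|b]) = 5.
Since the ranks differ, the system is inconsistent.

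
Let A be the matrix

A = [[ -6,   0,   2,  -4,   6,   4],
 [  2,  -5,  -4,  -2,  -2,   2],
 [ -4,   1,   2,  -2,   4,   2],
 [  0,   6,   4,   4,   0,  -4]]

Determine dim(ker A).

Row reduce to echelon form.
R2 ← R2 + (1/3)·R1: [0, -5, -10/3, -10/3, 0, 10/3]
R3 ← R3 − (2/3)·R1: [0, 1, 2/3, 2/3, 0, -2/3]
R3 ← R3 + (1/5)·R2: [0, 0, 0, 0, 0, 0]
R4 ← R4 + (6/5)·R2: [0, 0, 0, 0, 0, 0]
2 nonzero rows, so rank(A) = 2.
A has 6 columns; by rank–nullity, nullity = 6 − 2 = 4.

4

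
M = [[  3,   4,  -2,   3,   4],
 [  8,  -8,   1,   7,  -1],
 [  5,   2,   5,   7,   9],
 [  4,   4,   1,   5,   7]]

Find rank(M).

Row reduce to echelon form.
R2 ← R2 − (8/3)·R1: [0, -56/3, 19/3, -1, -35/3]
R3 ← R3 − (5/3)·R1: [0, -14/3, 25/3, 2, 7/3]
R4 ← R4 − (4/3)·R1: [0, -4/3, 11/3, 1, 5/3]
R3 ← R3 − (1/4)·R2: [0, 0, 27/4, 9/4, 21/4]
R4 ← R4 − (1/14)·R2: [0, 0, 45/14, 15/14, 5/2]
R4 ← R4 − (10/21)·R3: [0, 0, 0, 0, 0]
Echelon form has 3 nonzero rows, so rank(M) = 3.

3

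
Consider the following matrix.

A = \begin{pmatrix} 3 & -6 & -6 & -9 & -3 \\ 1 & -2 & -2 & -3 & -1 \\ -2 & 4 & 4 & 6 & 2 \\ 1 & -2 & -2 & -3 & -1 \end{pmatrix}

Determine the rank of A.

1

Row reduce to echelon form.
R2 ← R2 − (1/3)·R1: [0, 0, 0, 0, 0]
R3 ← R3 + (2/3)·R1: [0, 0, 0, 0, 0]
R4 ← R4 − (1/3)·R1: [0, 0, 0, 0, 0]
Echelon form has 1 nonzero row, so rank(A) = 1.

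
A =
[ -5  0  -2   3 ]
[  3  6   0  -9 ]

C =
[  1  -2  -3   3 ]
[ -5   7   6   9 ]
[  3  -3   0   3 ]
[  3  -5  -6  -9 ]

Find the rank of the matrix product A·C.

First compute AC:
[[ -2,   1,  -3, -48],
 [-54,  81,  81, 144]]
Now row reduce the product.
R2 ← R2 − (27)·R1: [0, 54, 162, 1440]
2 nonzero rows, so rank(AC) = 2.

2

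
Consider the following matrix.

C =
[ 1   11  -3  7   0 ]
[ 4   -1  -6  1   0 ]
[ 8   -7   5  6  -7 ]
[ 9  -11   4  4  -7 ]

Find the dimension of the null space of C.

Row reduce to echelon form.
R2 ← R2 − (4)·R1: [0, -45, 6, -27, 0]
R3 ← R3 − (8)·R1: [0, -95, 29, -50, -7]
R4 ← R4 − (9)·R1: [0, -110, 31, -59, -7]
R3 ← R3 − (19/9)·R2: [0, 0, 49/3, 7, -7]
R4 ← R4 − (22/9)·R2: [0, 0, 49/3, 7, -7]
R4 ← R4 − R3: [0, 0, 0, 0, 0]
3 nonzero rows, so rank(C) = 3.
C has 5 columns; by rank–nullity, nullity = 5 − 3 = 2.

2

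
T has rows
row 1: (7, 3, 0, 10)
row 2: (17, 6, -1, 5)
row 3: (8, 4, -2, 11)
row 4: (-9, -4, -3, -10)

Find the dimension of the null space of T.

Row reduce to echelon form.
R2 ← R2 − (17/7)·R1: [0, -9/7, -1, -135/7]
R3 ← R3 − (8/7)·R1: [0, 4/7, -2, -3/7]
R4 ← R4 + (9/7)·R1: [0, -1/7, -3, 20/7]
R3 ← R3 + (4/9)·R2: [0, 0, -22/9, -9]
R4 ← R4 − (1/9)·R2: [0, 0, -26/9, 5]
R4 ← R4 − (13/11)·R3: [0, 0, 0, 172/11]
4 nonzero rows, so rank(T) = 4.
T has 4 columns; by rank–nullity, nullity = 4 − 4 = 0.

0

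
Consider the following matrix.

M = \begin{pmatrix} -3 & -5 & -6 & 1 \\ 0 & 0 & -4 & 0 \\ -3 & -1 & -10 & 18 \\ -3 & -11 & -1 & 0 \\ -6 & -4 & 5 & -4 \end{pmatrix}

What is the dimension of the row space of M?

Row reduce to echelon form.
R3 ← R3 − R1: [0, 4, -4, 17]
R4 ← R4 − R1: [0, -6, 5, -1]
R5 ← R5 − (2)·R1: [0, 6, 17, -6]
Swap R2 ↔ R3
R4 ← R4 + (3/2)·R2: [0, 0, -1, 49/2]
R5 ← R5 − (3/2)·R2: [0, 0, 23, -63/2]
R4 ← R4 − (1/4)·R3: [0, 0, 0, 49/2]
R5 ← R5 + (23/4)·R3: [0, 0, 0, -63/2]
R5 ← R5 + (9/7)·R4: [0, 0, 0, 0]
Echelon form has 4 nonzero rows, so rank(M) = 4.
The row space has dimension equal to the rank: 4.

4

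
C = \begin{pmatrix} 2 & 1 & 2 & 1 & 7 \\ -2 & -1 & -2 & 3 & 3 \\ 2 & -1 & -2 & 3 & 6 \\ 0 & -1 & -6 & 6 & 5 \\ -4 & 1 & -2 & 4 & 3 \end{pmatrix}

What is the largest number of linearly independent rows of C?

Row reduce to echelon form.
R2 ← R2 + R1: [0, 0, 0, 4, 10]
R3 ← R3 − R1: [0, -2, -4, 2, -1]
R5 ← R5 + (2)·R1: [0, 3, 2, 6, 17]
Swap R2 ↔ R3
R4 ← R4 − (1/2)·R2: [0, 0, -4, 5, 11/2]
R5 ← R5 + (3/2)·R2: [0, 0, -4, 9, 31/2]
Swap R3 ↔ R4
R5 ← R5 − R3: [0, 0, 0, 4, 10]
R5 ← R5 − R4: [0, 0, 0, 0, 0]
Echelon form has 4 nonzero rows, so rank(C) = 4.
The rank gives the maximum number of linearly independent rows: 4.

4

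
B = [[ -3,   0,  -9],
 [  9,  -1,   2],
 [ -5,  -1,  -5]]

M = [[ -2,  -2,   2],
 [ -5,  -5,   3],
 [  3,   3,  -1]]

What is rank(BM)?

First compute BM:
[[-21, -21,   3],
 [ -7,  -7,  13],
 [  0,   0,  -8]]
Now row reduce the product.
R2 ← R2 − (1/3)·R1: [0, 0, 12]
R3 ← R3 + (2/3)·R2: [0, 0, 0]
2 nonzero rows, so rank(BM) = 2.

2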